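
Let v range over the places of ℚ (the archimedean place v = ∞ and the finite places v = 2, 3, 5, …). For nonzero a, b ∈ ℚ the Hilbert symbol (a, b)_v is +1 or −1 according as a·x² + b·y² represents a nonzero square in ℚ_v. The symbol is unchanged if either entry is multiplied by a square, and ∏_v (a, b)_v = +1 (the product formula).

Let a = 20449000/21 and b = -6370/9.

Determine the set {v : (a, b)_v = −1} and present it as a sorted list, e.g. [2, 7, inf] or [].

(a, b) ≡ (210, -130) mod (ℚ^×)²; places V = {2, 3, 5, 7, 11, 13, ∞}.
(a,b)_∞: sgn(210)=+, sgn(-130)=−, so +1.
(a,b)_13: α=2, u≡6; β=1, v≡12 (mod 13); (6|13)=-1, (12|13)=+1; sign (−1)^0·-1^1·+1^2 = -1.
(a,b)_7: α=-1, u≡4; β=2, v≡5 (mod 7); (4|7)=+1, (5|7)=-1; sign (−1)^0·+1^2·-1^-1 = -1.
(a,b)_11: α=2, u≡4; β=0, v≡6 (mod 11); (4|11)=+1, (6|11)=-1; sign (−1)^0·+1^0·-1^2 = +1.
(a,b)_3: α=-1, u≡1; β=-2, v≡2 (mod 3); (1|3)=+1, (2|3)=-1; sign (−1)^0·+1^-2·-1^-1 = -1.
(a,b)_5: α=3, u≡2; β=1, v≡4 (mod 5); (2|5)=-1, (4|5)=+1; sign (−1)^0·-1^1·+1^3 = -1.
(a,b)_2: α=3, β=1; u≡1, v≡7 (mod 8); ε(u)ε(v)=0·1, αω(v)=3·0, βω(u)=1·0; sum ≡ 0  ⇒  +1.
|Ram(210, -130)| = 4, even; anisotropic at {3, 5, 7, 13}.

[3, 5, 7, 13]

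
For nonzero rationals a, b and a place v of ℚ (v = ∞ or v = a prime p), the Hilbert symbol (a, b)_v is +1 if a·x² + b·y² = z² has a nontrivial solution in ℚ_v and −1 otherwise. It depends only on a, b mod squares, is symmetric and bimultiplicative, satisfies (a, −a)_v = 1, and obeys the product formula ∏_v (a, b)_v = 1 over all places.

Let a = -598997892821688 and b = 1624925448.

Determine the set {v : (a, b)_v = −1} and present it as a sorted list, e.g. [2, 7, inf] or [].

[3, 19, 29, 37]

(a, b) ≡ (-1102, 5015202) mod (ℚ^×)²; places V = {2, 3, 19, 29, 37, 41, ∞}.
(a,b)_2: α=3, β=3; u≡1, v≡1 (mod 8); ε(u)ε(v)=0·0, αω(v)=3·0, βω(u)=3·0; sum ≡ 0  ⇒  +1.
(a,b)_41: α=2, u≡10; β=1, v≡6 (mod 41); (10|41)=+1, (6|41)=-1; sign (−1)^0·+1^1·-1^2 = +1.
(a,b)_3: α=10, u≡2; β=5, v≡2 (mod 3); (2|3)=-1, (2|3)=-1; sign (−1)^0·-1^5·-1^10 = -1.
(a,b)_∞: sgn(-1102)=−, sgn(5015202)=+, so +1.
(a,b)_37: α=2, u≡18; β=1, v≡13 (mod 37); (18|37)=-1, (13|37)=-1; sign (−1)^0·-1^1·-1^2 = -1.
(a,b)_19: α=1, u≡13; β=1, v≡10 (mod 19); (13|19)=-1, (10|19)=-1; sign (−1)^1·-1^1·-1^1 = -1.
(a,b)_29: α=1, u≡7; β=1, v≡26 (mod 29); (7|29)=+1, (26|29)=-1; sign (−1)^0·+1^1·-1^1 = -1.
Ram(-1102, 5015202) = {3, 19, 29, 37}; no ℚ_3-point on the conic.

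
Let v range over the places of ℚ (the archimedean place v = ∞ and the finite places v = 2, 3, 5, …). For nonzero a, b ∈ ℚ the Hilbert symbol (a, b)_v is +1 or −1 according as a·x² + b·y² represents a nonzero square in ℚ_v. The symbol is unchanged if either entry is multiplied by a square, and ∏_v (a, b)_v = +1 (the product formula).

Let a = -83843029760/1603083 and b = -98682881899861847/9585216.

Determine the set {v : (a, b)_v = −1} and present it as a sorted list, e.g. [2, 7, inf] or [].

[5, 7, 23, inf]

(a, b) ≡ (-105, -23) mod (ℚ^×)²; places V = {2, 3, 5, 7, 17, 19, 23, 43, ∞}.
(a,b)_23: α=2, u≡11; β=5, v≡22 (mod 23); (11|23)=-1, (22|23)=-1; sign (−1)^0·-1^5·-1^2 = -1.
(a,b)_19: α=2, u≡9; β=4, v≡2 (mod 19); (9|19)=+1, (2|19)=-1; sign (−1)^0·+1^4·-1^2 = +1.
(a,b)_5: α=1, u≡1; β=0, v≡3 (mod 5); (1|5)=+1, (3|5)=-1; sign (−1)^0·+1^0·-1^1 = -1.
(a,b)_7: α=3, u≡5; β=6, v≡5 (mod 7); (5|7)=-1, (5|7)=-1; sign (−1)^0·-1^6·-1^3 = -1.
(a,b)_43: α=-2, u≡16; β=-2, v≡30 (mod 43); (16|43)=+1, (30|43)=-1; sign (−1)^0·+1^-2·-1^-2 = +1.
(a,b)_3: α=-1, u≡1; β=-4, v≡1 (mod 3); (1|3)=+1, (1|3)=+1; sign (−1)^0·+1^-4·+1^-1 = +1.
(a,b)_∞: sgn(-105)=−, sgn(-23)=−, so -1.
(a,b)_17: α=-2, u≡10; β=0, v≡3 (mod 17); (10|17)=-1, (3|17)=-1; sign (−1)^0·-1^0·-1^-2 = +1.
(a,b)_2: α=8, β=-6; u≡7, v≡1 (mod 8); ε(u)ε(v)=1·0, αω(v)=8·0, βω(u)=-6·0; sum ≡ 0  ⇒  +1.
(-105, -23 / ℚ) ramifies at {5, 7, 23, ∞}: a division algebra.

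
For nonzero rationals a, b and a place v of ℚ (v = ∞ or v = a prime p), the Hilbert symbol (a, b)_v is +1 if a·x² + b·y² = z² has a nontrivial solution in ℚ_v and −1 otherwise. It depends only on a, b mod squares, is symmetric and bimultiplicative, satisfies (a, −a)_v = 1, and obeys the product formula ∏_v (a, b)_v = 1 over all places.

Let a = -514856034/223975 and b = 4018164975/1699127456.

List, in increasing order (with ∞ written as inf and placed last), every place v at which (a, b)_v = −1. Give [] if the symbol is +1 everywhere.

Mod squares: a ≡ -2046, b ≡ 806. Check v ∈ {∞, 2, 3, 5, 7, 11, 13, 17, 19, 23, 31, 43, 47}.
v=∞: -2046 < 0 and 806 > 0  ⇒  (a,b)_∞ = +1.
v=3: a=3^3·(≡2), b=3^4·(≡2) mod 3; (2|3)=-1, (2|3)=-1; (−1)^{3·4·1}·(-1)^4·(-1)^3 = -1.
v=13: a=13^0·(≡2), b=13^-1·(≡4) mod 13; (2|13)=-1, (4|13)=+1; (−1)^{0·-1·6}·(-1)^-1·(+1)^0 = -1.
v=11: a=11^1·(≡4), b=11^2·(≡5) mod 11; (4|11)=+1, (5|11)=+1; (−1)^{1·2·5}·(+1)^2·(+1)^1 = +1.
v=31: a=31^-1·(≡13), b=31^1·(≡11) mod 31; (13|31)=-1, (11|31)=-1; (−1)^{-1·1·15}·(-1)^1·(-1)^-1 = -1.
v=43: a=43^0·(≡22), b=43^-2·(≡33) mod 43; (22|43)=-1, (33|43)=-1; (−1)^{0·-2·21}·(-1)^-2·(-1)^0 = +1.
v=23: a=23^0·(≡1), b=23^2·(≡18) mod 23; (1|23)=+1, (18|23)=+1; (−1)^{0·2·11}·(+1)^2·(+1)^0 = +1.
v=5: a=5^-2·(≡4), b=5^2·(≡4) mod 5; (4|5)=+1, (4|5)=+1; (−1)^{-2·2·2}·(+1)^2·(+1)^-2 = +1.
v=17: a=17^-2·(≡5), b=17^0·(≡12) mod 17; (5|17)=-1, (12|17)=-1; (−1)^{-2·0·8}·(-1)^0·(-1)^-2 = +1.
v=2: v_2(a)=1, v_2(b)=-5; units ≡ 1, 3 (mod 8); ε·ε+αω+βω = 0·1+1·1+-5·0 ≡ 1  ⇒  (a,b)_2 = -1.
v=47: a=47^0·(≡43), b=47^-2·(≡24) mod 47; (43|47)=-1, (24|47)=+1; (−1)^{0·-2·23}·(-1)^-2·(+1)^0 = +1.
v=19: a=19^2·(≡1), b=19^0·(≡12) mod 19; (1|19)=+1, (12|19)=-1; (−1)^{2·0·9}·(+1)^0·(-1)^2 = +1.
v=7: a=7^4·(≡6), b=7^0·(≡4) mod 7; (6|7)=-1, (4|7)=+1; (−1)^{4·0·3}·(-1)^0·(+1)^4 = +1.
Ram(-2046, 806) = {2, 3, 13, 31}; no ℚ_2-point on the conic.

[2, 3, 13, 31]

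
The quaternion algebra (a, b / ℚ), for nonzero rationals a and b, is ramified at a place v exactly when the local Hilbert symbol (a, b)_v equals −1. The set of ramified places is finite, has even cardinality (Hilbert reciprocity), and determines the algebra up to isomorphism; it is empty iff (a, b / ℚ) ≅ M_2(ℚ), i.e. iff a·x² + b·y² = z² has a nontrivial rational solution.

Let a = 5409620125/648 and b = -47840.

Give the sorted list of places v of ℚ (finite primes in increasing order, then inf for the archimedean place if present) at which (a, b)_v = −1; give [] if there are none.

(a, b) ≡ (818090, -2990) mod (ℚ^×)²; places V = {2, 3, 5, 7, 13, 23, 29, 31, ∞}.
(a,b)_5: α=3, u≡2; β=1, v≡2 (mod 5); (2|5)=-1, (2|5)=-1; sign (−1)^0·-1^1·-1^3 = +1.
(a,b)_2: α=-3, β=5; u≡5, v≡1 (mod 8); ε(u)ε(v)=0·0, αω(v)=-3·0, βω(u)=5·1; sum ≡ 1  ⇒  -1.
(a,b)_∞: sgn(818090)=+, sgn(-2990)=−, so +1.
(a,b)_23: α=2, u≡18; β=1, v≡13 (mod 23); (18|23)=+1, (13|23)=+1; sign (−1)^0·+1^1·+1^2 = +1.
(a,b)_29: α=1, u≡4; β=0, v≡10 (mod 29); (4|29)=+1, (10|29)=-1; sign (−1)^0·+1^0·-1^1 = -1.
(a,b)_13: α=1, u≡3; β=1, v≡12 (mod 13); (3|13)=+1, (12|13)=+1; sign (−1)^0·+1^1·+1^1 = +1.
(a,b)_3: α=-4, u≡2; β=0, v≡1 (mod 3); (2|3)=-1, (1|3)=+1; sign (−1)^0·-1^0·+1^-4 = +1.
(a,b)_31: α=1, u≡18; β=0, v≡24 (mod 31); (18|31)=+1, (24|31)=-1; sign (−1)^0·+1^0·-1^1 = -1.
(a,b)_7: α=1, u≡3; β=0, v≡5 (mod 7); (3|7)=-1, (5|7)=-1; sign (−1)^0·-1^0·-1^1 = -1.
Ram(818090, -2990) = {2, 7, 29, 31}; no ℚ_2-point on the conic.

[2, 7, 29, 31]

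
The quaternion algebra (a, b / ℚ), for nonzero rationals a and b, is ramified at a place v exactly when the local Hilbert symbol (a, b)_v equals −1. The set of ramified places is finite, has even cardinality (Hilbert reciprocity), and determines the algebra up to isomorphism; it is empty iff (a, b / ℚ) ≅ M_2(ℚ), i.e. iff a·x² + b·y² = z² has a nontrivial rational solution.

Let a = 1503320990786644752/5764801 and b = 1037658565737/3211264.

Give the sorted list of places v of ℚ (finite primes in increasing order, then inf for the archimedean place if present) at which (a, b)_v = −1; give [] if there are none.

Mod squares: a ≡ 1073, b ≡ 1039737. Check v ∈ {∞, 2, 3, 7, 17, 19, 29, 37}.
v=37: a=37^3·(≡23), b=37^3·(≡29) mod 37; (23|37)=-1, (29|37)=-1; (−1)^{3·3·18}·(-1)^3·(-1)^3 = +1.
v=7: a=7^-8·(≡2), b=7^-2·(≡5) mod 7; (2|7)=+1, (5|7)=-1; (−1)^{-8·-2·3}·(+1)^-2·(-1)^-8 = +1.
v=3: a=3^6·(≡2), b=3^7·(≡1) mod 3; (2|3)=-1, (1|3)=+1; (−1)^{6·7·1}·(-1)^7·(+1)^6 = -1.
v=∞: 1073 > 0 and 1039737 > 0  ⇒  (a,b)_∞ = +1.
v=2: v_2(a)=4, v_2(b)=-16; units ≡ 1, 1 (mod 8); ε·ε+αω+βω = 0·0+4·0+-16·0 ≡ 0  ⇒  (a,b)_2 = +1.
v=19: a=19^2·(≡7), b=19^1·(≡18) mod 19; (7|19)=+1, (18|19)=-1; (−1)^{2·1·9}·(+1)^1·(-1)^2 = +1.
v=17: a=17^2·(≡4), b=17^1·(≡6) mod 17; (4|17)=+1, (6|17)=-1; (−1)^{2·1·8}·(+1)^1·(-1)^2 = +1.
v=29: a=29^3·(≡12), b=29^1·(≡6) mod 29; (12|29)=-1, (6|29)=+1; (−1)^{3·1·14}·(-1)^1·(+1)^3 = -1.
Ram(1073, 1039737) = {3, 29}; no ℚ_3-point on the conic.

[3, 29]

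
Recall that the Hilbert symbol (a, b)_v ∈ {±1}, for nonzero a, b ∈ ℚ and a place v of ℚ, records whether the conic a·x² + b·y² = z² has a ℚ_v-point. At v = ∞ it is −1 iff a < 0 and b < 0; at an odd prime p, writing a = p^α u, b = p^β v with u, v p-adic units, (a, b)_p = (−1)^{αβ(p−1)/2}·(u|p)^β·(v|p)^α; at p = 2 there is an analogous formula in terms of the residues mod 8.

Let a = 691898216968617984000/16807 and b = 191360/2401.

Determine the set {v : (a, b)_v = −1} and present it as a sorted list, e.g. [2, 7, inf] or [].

[5, 13, 23, 53]

(a, b) ≡ (48230, 2990) mod (ℚ^×)²; places V = {2, 3, 5, 7, 13, 23, 53, ∞}.
(a,b)_53: α=1, u≡13; β=0, v≡35 (mod 53); (13|53)=+1, (35|53)=-1; sign (−1)^0·+1^0·-1^1 = -1.
(a,b)_2: α=21, β=7; u≡3, v≡7 (mod 8); ε(u)ε(v)=1·1, αω(v)=21·0, βω(u)=7·1; sum ≡ 0  ⇒  +1.
(a,b)_13: α=3, u≡2; β=1, v≡12 (mod 13); (2|13)=-1, (12|13)=+1; sign (−1)^0·-1^1·+1^3 = -1.
(a,b)_∞: sgn(48230)=+, sgn(2990)=+, so +1.
(a,b)_7: α=-5, u≡4; β=-4, v≡1 (mod 7); (4|7)=+1, (1|7)=+1; sign (−1)^0·+1^-4·+1^-5 = +1.
(a,b)_23: α=4, u≡11; β=1, v≡7 (mod 23); (11|23)=-1, (7|23)=-1; sign (−1)^0·-1^1·-1^4 = -1.
(a,b)_5: α=3, u≡1; β=1, v≡2 (mod 5); (1|5)=+1, (2|5)=-1; sign (−1)^0·+1^1·-1^3 = -1.
(a,b)_3: α=4, u≡2; β=0, v≡2 (mod 3); (2|3)=-1, (2|3)=-1; sign (−1)^0·-1^0·-1^4 = +1.
(48230, 2990 / ℚ) ramifies at {5, 13, 23, 53}: a division algebra.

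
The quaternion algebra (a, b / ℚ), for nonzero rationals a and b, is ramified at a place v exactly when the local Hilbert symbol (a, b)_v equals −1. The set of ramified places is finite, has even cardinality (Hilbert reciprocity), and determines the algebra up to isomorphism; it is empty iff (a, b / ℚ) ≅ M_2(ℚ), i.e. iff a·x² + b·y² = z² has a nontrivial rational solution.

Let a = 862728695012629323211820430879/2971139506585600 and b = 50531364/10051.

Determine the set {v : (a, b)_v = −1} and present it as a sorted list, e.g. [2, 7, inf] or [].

(a, b) ≡ (9548279, 329251) mod (ℚ^×)²; places V = {2, 3, 5, 7, 13, 17, 19, 23, 29, 31, 43, ∞}.
(a,b)_23: α=-6, u≡1; β=-2, v≡1 (mod 23); (1|23)=+1, (1|23)=+1; sign (−1)^0·+1^-2·+1^-6 = +1.
(a,b)_2: α=-14, β=2; u≡7, v≡3 (mod 8); ε(u)ε(v)=1·1, αω(v)=-14·1, βω(u)=2·0; sum ≡ 1  ⇒  -1.
(a,b)_29: α=1, u≡12; β=0, v≡27 (mod 29); (12|29)=-1, (27|29)=-1; sign (−1)^0·-1^0·-1^1 = -1.
(a,b)_43: α=3, u≡4; β=1, v≡39 (mod 43); (4|43)=+1, (39|43)=-1; sign (−1)^1·+1^1·-1^3 = +1.
(a,b)_3: α=10, u≡2; β=6, v≡1 (mod 3); (2|3)=-1, (1|3)=+1; sign (−1)^0·-1^6·+1^10 = +1.
(a,b)_13: α=5, u≡10; β=1, v≡1 (mod 13); (10|13)=+1, (1|13)=+1; sign (−1)^0·+1^1·+1^5 = +1.
(a,b)_17: α=4, u≡16; β=0, v≡5 (mod 17); (16|17)=+1, (5|17)=-1; sign (−1)^0·+1^0·-1^4 = +1.
(a,b)_31: α=3, u≡23; β=1, v≡18 (mod 31); (23|31)=-1, (18|31)=+1; sign (−1)^1·-1^1·+1^3 = +1.
(a,b)_19: α=3, u≡2; β=-1, v≡16 (mod 19); (2|19)=-1, (16|19)=+1; sign (−1)^1·-1^-1·+1^3 = +1.
(a,b)_7: α=-2, u≡6; β=0, v≡5 (mod 7); (6|7)=-1, (5|7)=-1; sign (−1)^0·-1^0·-1^-2 = +1.
(a,b)_5: α=-2, u≡1; β=0, v≡4 (mod 5); (1|5)=+1, (4|5)=+1; sign (−1)^0·+1^0·+1^-2 = +1.
(a,b)_∞: sgn(9548279)=+, sgn(329251)=+, so +1.
|Ram(9548279, 329251)| = 2, even; anisotropic at {2, 29}.

[2, 29]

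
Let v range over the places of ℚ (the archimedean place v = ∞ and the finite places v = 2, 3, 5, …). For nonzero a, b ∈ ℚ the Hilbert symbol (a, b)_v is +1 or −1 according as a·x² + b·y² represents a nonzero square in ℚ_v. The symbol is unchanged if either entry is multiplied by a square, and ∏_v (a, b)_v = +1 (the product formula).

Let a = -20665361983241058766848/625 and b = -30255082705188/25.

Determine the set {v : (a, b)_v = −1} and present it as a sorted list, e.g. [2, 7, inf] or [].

[2, 29, 41, inf]

(a, b) ≡ (-39237, -17) mod (ℚ^×)²; places V = {2, 3, 5, 11, 17, 29, 41, ∞}.
(a,b)_41: α=3, u≡28; β=2, v≡26 (mod 41); (28|41)=-1, (26|41)=-1; sign (−1)^0·-1^2·-1^3 = -1.
(a,b)_17: α=4, u≡4; β=3, v≡8 (mod 17); (4|17)=+1, (8|17)=+1; sign (−1)^0·+1^3·+1^4 = +1.
(a,b)_3: α=3, u≡1; β=2, v≡1 (mod 3); (1|3)=+1, (1|3)=+1; sign (−1)^0·+1^2·+1^3 = +1.
(a,b)_11: α=3, u≡2; β=2, v≡4 (mod 11); (2|11)=-1, (4|11)=+1; sign (−1)^0·-1^2·+1^3 = +1.
(a,b)_∞: sgn(-39237)=−, sgn(-17)=−, so -1.
(a,b)_29: α=3, u≡17; β=2, v≡11 (mod 29); (17|29)=-1, (11|29)=-1; sign (−1)^0·-1^2·-1^3 = -1.
(a,b)_2: α=12, β=2; u≡3, v≡7 (mod 8); ε(u)ε(v)=1·1, αω(v)=12·0, βω(u)=2·1; sum ≡ 1  ⇒  -1.
(a,b)_5: α=-4, u≡2; β=-2, v≡2 (mod 5); (2|5)=-1, (2|5)=-1; sign (−1)^0·-1^-2·-1^-4 = +1.
|Ram(-39237, -17)| = 4, even; anisotropic at {2, 29, 41, ∞}.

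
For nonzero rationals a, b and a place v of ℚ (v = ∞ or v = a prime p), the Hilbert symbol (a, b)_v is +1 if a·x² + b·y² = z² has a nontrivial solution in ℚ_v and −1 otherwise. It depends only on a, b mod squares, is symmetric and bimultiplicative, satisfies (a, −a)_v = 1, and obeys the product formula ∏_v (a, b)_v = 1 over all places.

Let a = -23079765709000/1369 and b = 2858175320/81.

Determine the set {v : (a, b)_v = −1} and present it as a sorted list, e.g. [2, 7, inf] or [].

[5, 17]

Mod squares: a ≡ -13090, b ≡ 14630. Check v ∈ {∞, 2, 3, 5, 7, 11, 13, 17, 19, 37}.
v=7: a=7^1·(≡3), b=7^1·(≡1) mod 7; (3|7)=-1, (1|7)=+1; (−1)^{1·1·3}·(-1)^1·(+1)^1 = +1.
v=19: a=19^2·(≡17), b=19^1·(≡12) mod 19; (17|19)=+1, (12|19)=-1; (−1)^{2·1·9}·(+1)^1·(-1)^2 = +1.
v=11: a=11^1·(≡3), b=11^1·(≡10) mod 11; (3|11)=+1, (10|11)=-1; (−1)^{1·1·5}·(+1)^1·(-1)^1 = +1.
v=∞: -13090 < 0 and 14630 > 0  ⇒  (a,b)_∞ = +1.
v=3: a=3^0·(≡2), b=3^-4·(≡2) mod 3; (2|3)=-1, (2|3)=-1; (−1)^{0·-4·1}·(-1)^-4·(-1)^0 = +1.
v=5: a=5^3·(≡2), b=5^1·(≡4) mod 5; (2|5)=-1, (4|5)=+1; (−1)^{3·1·2}·(-1)^1·(+1)^3 = -1.
v=17: a=17^3·(≡5), b=17^2·(≡10) mod 17; (5|17)=-1, (10|17)=-1; (−1)^{3·2·8}·(-1)^2·(-1)^3 = -1.
v=2: v_2(a)=3, v_2(b)=3; units ≡ 7, 3 (mod 8); ε·ε+αω+βω = 1·1+3·1+3·0 ≡ 0  ⇒  (a,b)_2 = +1.
v=13: a=13^2·(≡9), b=13^2·(≡7) mod 13; (9|13)=+1, (7|13)=-1; (−1)^{2·2·6}·(+1)^2·(-1)^2 = +1.
v=37: a=37^-2·(≡15), b=37^0·(≡35) mod 37; (15|37)=-1, (35|37)=-1; (−1)^{-2·0·18}·(-1)^0·(-1)^-2 = +1.
Ram(-13090, 14630) = {5, 17}; no ℚ_5-point on the conic.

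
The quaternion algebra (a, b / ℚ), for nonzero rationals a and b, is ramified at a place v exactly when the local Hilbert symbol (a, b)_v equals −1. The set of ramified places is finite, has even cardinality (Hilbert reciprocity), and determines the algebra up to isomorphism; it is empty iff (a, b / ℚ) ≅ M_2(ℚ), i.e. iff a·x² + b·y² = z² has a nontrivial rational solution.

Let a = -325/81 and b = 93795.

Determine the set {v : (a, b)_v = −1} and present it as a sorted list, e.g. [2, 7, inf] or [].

[2, 3, 5, 37]

Mod squares: a ≡ -13, b ≡ 555. Check v ∈ {∞, 2, 3, 5, 13, 37}.
v=5: a=5^2·(≡2), b=5^1·(≡4) mod 5; (2|5)=-1, (4|5)=+1; (−1)^{2·1·2}·(-1)^1·(+1)^2 = -1.
v=37: a=37^0·(≡17), b=37^1·(≡19) mod 37; (17|37)=-1, (19|37)=-1; (−1)^{0·1·18}·(-1)^1·(-1)^0 = -1.
v=2: v_2(a)=0, v_2(b)=0; units ≡ 3, 3 (mod 8); ε·ε+αω+βω = 1·1+0·1+0·1 ≡ 1  ⇒  (a,b)_2 = -1.
v=∞: -13 < 0 and 555 > 0  ⇒  (a,b)_∞ = +1.
v=3: a=3^-4·(≡2), b=3^1·(≡2) mod 3; (2|3)=-1, (2|3)=-1; (−1)^{-4·1·1}·(-1)^1·(-1)^-4 = -1.
v=13: a=13^1·(≡9), b=13^2·(≡9) mod 13; (9|13)=+1, (9|13)=+1; (−1)^{1·2·6}·(+1)^2·(+1)^1 = +1.
Ram(-13, 555) = {2, 3, 5, 37}; no ℚ_2-point on the conic.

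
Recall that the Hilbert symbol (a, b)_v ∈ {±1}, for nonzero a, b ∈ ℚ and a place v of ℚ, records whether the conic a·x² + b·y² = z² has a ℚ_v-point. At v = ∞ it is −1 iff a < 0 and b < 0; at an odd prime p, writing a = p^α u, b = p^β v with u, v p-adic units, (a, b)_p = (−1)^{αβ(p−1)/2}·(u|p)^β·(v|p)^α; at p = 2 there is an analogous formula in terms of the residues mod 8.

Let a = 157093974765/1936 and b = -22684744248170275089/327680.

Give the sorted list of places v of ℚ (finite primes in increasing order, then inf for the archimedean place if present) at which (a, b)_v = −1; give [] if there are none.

Mod squares: a ≡ 986765, b ≡ -58045. Check v ∈ {∞, 2, 3, 5, 7, 11, 13, 17, 19, 47}.
v=11: a=11^-2·(≡7), b=11^0·(≡6) mod 11; (7|11)=-1, (6|11)=-1; (−1)^{-2·0·5}·(-1)^0·(-1)^-2 = +1.
v=2: v_2(a)=-4, v_2(b)=-16; units ≡ 5, 3 (mod 8); ε·ε+αω+βω = 0·1+-4·1+-16·1 ≡ 0  ⇒  (a,b)_2 = +1.
v=5: a=5^1·(≡3), b=5^-1·(≡1) mod 5; (3|5)=-1, (1|5)=+1; (−1)^{1·-1·2}·(-1)^-1·(+1)^1 = -1.
v=∞: 986765 > 0 and -58045 < 0  ⇒  (a,b)_∞ = +1.
v=13: a=13^1·(≡6), b=13^1·(≡2) mod 13; (6|13)=-1, (2|13)=-1; (−1)^{1·1·6}·(-1)^1·(-1)^1 = +1.
v=47: a=47^1·(≡44), b=47^1·(≡28) mod 47; (44|47)=-1, (28|47)=+1; (−1)^{1·1·23}·(-1)^1·(+1)^1 = +1.
v=17: a=17^1·(≡14), b=17^2·(≡7) mod 17; (14|17)=-1, (7|17)=-1; (−1)^{1·2·8}·(-1)^2·(-1)^1 = -1.
v=19: a=19^3·(≡3), b=19^5·(≡11) mod 19; (3|19)=-1, (11|19)=+1; (−1)^{3·5·9}·(-1)^5·(+1)^3 = +1.
v=3: a=3^2·(≡2), b=3^2·(≡2) mod 3; (2|3)=-1, (2|3)=-1; (−1)^{2·2·1}·(-1)^2·(-1)^2 = +1.
v=7: a=7^2·(≡6), b=7^8·(≡6) mod 7; (6|7)=-1, (6|7)=-1; (−1)^{2·8·3}·(-1)^8·(-1)^2 = +1.
Ram(986765, -58045) = {5, 17}; no ℚ_5-point on the conic.

[5, 17]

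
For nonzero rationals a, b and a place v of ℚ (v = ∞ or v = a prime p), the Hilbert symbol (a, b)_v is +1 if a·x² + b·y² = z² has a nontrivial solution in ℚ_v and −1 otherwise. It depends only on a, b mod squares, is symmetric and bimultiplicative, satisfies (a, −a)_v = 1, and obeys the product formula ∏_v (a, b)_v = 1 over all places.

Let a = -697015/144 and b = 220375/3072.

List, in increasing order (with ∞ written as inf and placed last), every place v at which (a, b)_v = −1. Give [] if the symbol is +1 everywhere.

(a, b) ≡ (-697015, 26445) mod (ℚ^×)²; places V = {2, 3, 5, 11, 19, 23, 29, 41, 43, ∞}.
(a,b)_3: α=-2, u≡2; β=-1, v≡1 (mod 3); (2|3)=-1, (1|3)=+1; sign (−1)^0·-1^-1·+1^-2 = -1.
(a,b)_29: α=1, u≡23; β=0, v≡27 (mod 29); (23|29)=+1, (27|29)=-1; sign (−1)^0·+1^0·-1^1 = -1.
(a,b)_41: α=0, u≡11; β=1, v≡26 (mod 41); (11|41)=-1, (26|41)=-1; sign (−1)^0·-1^1·-1^0 = -1.
(a,b)_11: α=1, u≡6; β=0, v≡4 (mod 11); (6|11)=-1, (4|11)=+1; sign (−1)^0·-1^0·+1^1 = +1.
(a,b)_43: α=0, u≡1; β=1, v≡14 (mod 43); (1|43)=+1, (14|43)=+1; sign (−1)^0·+1^1·+1^0 = +1.
(a,b)_23: α=1, u≡13; β=0, v≡8 (mod 23); (13|23)=+1, (8|23)=+1; sign (−1)^0·+1^0·+1^1 = +1.
(a,b)_∞: sgn(-697015)=−, sgn(26445)=+, so +1.
(a,b)_19: α=1, u≡9; β=0, v≡1 (mod 19); (9|19)=+1, (1|19)=+1; sign (−1)^0·+1^0·+1^1 = +1.
(a,b)_5: α=1, u≡3; β=3, v≡4 (mod 5); (3|5)=-1, (4|5)=+1; sign (−1)^0·-1^3·+1^1 = -1.
(a,b)_2: α=-4, β=-10; u≡1, v≡5 (mod 8); ε(u)ε(v)=0·0, αω(v)=-4·1, βω(u)=-10·0; sum ≡ 0  ⇒  +1.
Ram(-697015, 26445) = {3, 5, 29, 41}; no ℚ_3-point on the conic.

[3, 5, 29, 41]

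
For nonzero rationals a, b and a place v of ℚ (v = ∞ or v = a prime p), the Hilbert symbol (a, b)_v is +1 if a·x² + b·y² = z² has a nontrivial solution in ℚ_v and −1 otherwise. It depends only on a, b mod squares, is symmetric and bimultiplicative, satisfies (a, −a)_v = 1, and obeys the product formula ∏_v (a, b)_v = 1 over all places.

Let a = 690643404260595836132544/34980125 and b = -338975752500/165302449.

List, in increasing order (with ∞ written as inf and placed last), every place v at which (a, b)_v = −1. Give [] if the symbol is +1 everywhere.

[2, 7]

Mod squares: a ≡ 55, b ≡ -21. Check v ∈ {∞, 2, 3, 5, 7, 11, 13, 23, 43}.
v=7: a=7^8·(≡5), b=7^3·(≡1) mod 7; (5|7)=-1, (1|7)=+1; (−1)^{8·3·3}·(-1)^3·(+1)^8 = -1.
v=2: v_2(a)=6, v_2(b)=2; units ≡ 7, 3 (mod 8); ε·ε+αω+βω = 1·1+6·1+2·0 ≡ 1  ⇒  (a,b)_2 = -1.
v=13: a=13^0·(≡3), b=13^-2·(≡5) mod 13; (3|13)=+1, (5|13)=-1; (−1)^{0·-2·6}·(+1)^-2·(-1)^0 = +1.
v=43: a=43^0·(≡30), b=43^-2·(≡12) mod 43; (30|43)=-1, (12|43)=-1; (−1)^{0·-2·21}·(-1)^-2·(-1)^0 = +1.
v=23: a=23^-4·(≡13), b=23^-2·(≡18) mod 23; (13|23)=+1, (18|23)=+1; (−1)^{-4·-2·11}·(+1)^-2·(+1)^-4 = +1.
v=11: a=11^11·(≡5), b=11^4·(≡9) mod 11; (5|11)=+1, (9|11)=+1; (−1)^{11·4·5}·(+1)^4·(+1)^11 = +1.
v=3: a=3^8·(≡1), b=3^3·(≡2) mod 3; (1|3)=+1, (2|3)=-1; (−1)^{8·3·1}·(+1)^3·(-1)^8 = +1.
v=∞: 55 > 0 and -21 < 0  ⇒  (a,b)_∞ = +1.
v=5: a=5^-3·(≡4), b=5^4·(≡4) mod 5; (4|5)=+1, (4|5)=+1; (−1)^{-3·4·2}·(+1)^4·(+1)^-3 = +1.
Ram(55, -21) = {2, 7}; no ℚ_2-point on the conic.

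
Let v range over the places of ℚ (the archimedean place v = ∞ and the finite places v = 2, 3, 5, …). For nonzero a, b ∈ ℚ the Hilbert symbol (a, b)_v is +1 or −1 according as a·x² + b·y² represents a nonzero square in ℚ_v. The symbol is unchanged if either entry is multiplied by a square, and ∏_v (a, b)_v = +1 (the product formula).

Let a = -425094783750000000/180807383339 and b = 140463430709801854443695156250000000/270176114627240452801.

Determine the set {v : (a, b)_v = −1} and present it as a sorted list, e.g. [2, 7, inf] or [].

[2, 3]

Mod squares: a ≡ -66, b ≡ 10010. Check v ∈ {∞, 2, 3, 5, 7, 11, 13, 41, 53, 59}.
v=7: a=7^2·(≡4), b=7^3·(≡1) mod 7; (4|7)=+1, (1|7)=+1; (−1)^{2·3·3}·(+1)^3·(+1)^2 = +1.
v=13: a=13^4·(≡12), b=13^7·(≡4) mod 13; (12|13)=+1, (4|13)=+1; (−1)^{4·7·6}·(+1)^7·(+1)^4 = +1.
v=53: a=53^-2·(≡44), b=53^-4·(≡42) mod 53; (44|53)=+1, (42|53)=+1; (−1)^{-2·-4·26}·(+1)^-4·(+1)^-2 = +1.
v=∞: -66 < 0 and 10010 > 0  ⇒  (a,b)_∞ = +1.
v=59: a=59^-2·(≡2), b=59^-4·(≡54) mod 59; (2|59)=-1, (54|59)=-1; (−1)^{-2·-4·29}·(-1)^-4·(-1)^-2 = +1.
v=5: a=5^10·(≡1), b=5^13·(≡2) mod 5; (1|5)=+1, (2|5)=-1; (−1)^{10·13·2}·(+1)^13·(-1)^10 = +1.
v=41: a=41^-2·(≡32), b=41^-4·(≡19) mod 41; (32|41)=+1, (19|41)=-1; (−1)^{-2·-4·20}·(+1)^-4·(-1)^-2 = +1.
v=2: v_2(a)=7, v_2(b)=7; units ≡ 7, 5 (mod 8); ε·ε+αω+βω = 1·0+7·1+7·0 ≡ 1  ⇒  (a,b)_2 = -1.
v=3: a=3^5·(≡2), b=3^22·(≡2) mod 3; (2|3)=-1, (2|3)=-1; (−1)^{5·22·1}·(-1)^22·(-1)^5 = -1.
v=11: a=11^-1·(≡3), b=11^3·(≡6) mod 11; (3|11)=+1, (6|11)=-1; (−1)^{-1·3·5}·(+1)^3·(-1)^-1 = +1.
Ram(-66, 10010) = {2, 3}; no ℚ_2-point on the conic.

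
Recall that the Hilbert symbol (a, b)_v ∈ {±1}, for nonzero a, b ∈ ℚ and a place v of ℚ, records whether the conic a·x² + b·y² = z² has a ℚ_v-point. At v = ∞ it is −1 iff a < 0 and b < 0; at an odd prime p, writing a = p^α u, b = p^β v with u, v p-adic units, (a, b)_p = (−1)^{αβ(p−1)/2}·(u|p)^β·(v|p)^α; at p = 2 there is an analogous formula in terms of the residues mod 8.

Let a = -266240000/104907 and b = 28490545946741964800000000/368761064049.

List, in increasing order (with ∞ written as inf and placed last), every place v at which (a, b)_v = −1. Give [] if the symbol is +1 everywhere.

[3, 11, 13, 31]

Mod squares: a ≡ -78, b ≡ 9513218. Check v ∈ {∞, 2, 3, 5, 7, 11, 13, 17, 29, 31, 37}.
v=3: a=3^-1·(≡1), b=3^-12·(≡2) mod 3; (1|3)=+1, (2|3)=-1; (−1)^{-1·-12·1}·(+1)^-12·(-1)^-1 = -1.
v=37: a=37^0·(≡1), b=37^1·(≡36) mod 37; (1|37)=+1, (36|37)=+1; (−1)^{0·1·18}·(+1)^1·(+1)^0 = +1.
v=5: a=5^4·(≡3), b=5^8·(≡2) mod 5; (3|5)=-1, (2|5)=-1; (−1)^{4·8·2}·(-1)^8·(-1)^4 = +1.
v=2: v_2(a)=15, v_2(b)=29; units ≡ 1, 1 (mod 8); ε·ε+αω+βω = 0·0+15·0+29·0 ≡ 0  ⇒  (a,b)_2 = +1.
v=∞: -78 < 0 and 9513218 > 0  ⇒  (a,b)_∞ = +1.
v=11: a=11^-2·(≡2), b=11^1·(≡6) mod 11; (2|11)=-1, (6|11)=-1; (−1)^{-2·1·5}·(-1)^1·(-1)^-2 = -1.
v=29: a=29^0·(≡9), b=29^1·(≡6) mod 29; (9|29)=+1, (6|29)=+1; (−1)^{0·1·14}·(+1)^1·(+1)^0 = +1.
v=13: a=13^1·(≡7), b=13^5·(≡9) mod 13; (7|13)=-1, (9|13)=+1; (−1)^{1·5·6}·(-1)^5·(+1)^1 = -1.
v=17: a=17^-2·(≡10), b=17^-2·(≡16) mod 17; (10|17)=-1, (16|17)=+1; (−1)^{-2·-2·8}·(-1)^-2·(+1)^-2 = +1.
v=31: a=31^0·(≡30), b=31^1·(≡5) mod 31; (30|31)=-1, (5|31)=+1; (−1)^{0·1·15}·(-1)^1·(+1)^0 = -1.
v=7: a=7^0·(≡6), b=7^-4·(≡4) mod 7; (6|7)=-1, (4|7)=+1; (−1)^{0·-4·3}·(-1)^-4·(+1)^0 = +1.
Ram(-78, 9513218) = {3, 11, 13, 31}; no ℚ_3-point on the conic.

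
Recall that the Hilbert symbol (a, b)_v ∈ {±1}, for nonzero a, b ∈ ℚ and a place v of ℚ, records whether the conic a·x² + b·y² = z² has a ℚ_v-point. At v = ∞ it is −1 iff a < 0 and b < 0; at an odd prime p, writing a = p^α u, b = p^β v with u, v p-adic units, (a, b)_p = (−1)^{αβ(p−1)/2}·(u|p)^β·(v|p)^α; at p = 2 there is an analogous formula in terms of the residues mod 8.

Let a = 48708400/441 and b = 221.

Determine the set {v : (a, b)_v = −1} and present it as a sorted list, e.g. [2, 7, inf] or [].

[13, 17, 19, 29]

Mod squares: a ≡ 121771, b ≡ 221. Check v ∈ {∞, 2, 3, 5, 7, 13, 17, 19, 29}.
v=17: a=17^1·(≡14), b=17^1·(≡13) mod 17; (14|17)=-1, (13|17)=+1; (−1)^{1·1·8}·(-1)^1·(+1)^1 = -1.
v=∞: 121771 > 0 and 221 > 0  ⇒  (a,b)_∞ = +1.
v=19: a=19^1·(≡11), b=19^0·(≡12) mod 19; (11|19)=+1, (12|19)=-1; (−1)^{1·0·9}·(+1)^0·(-1)^1 = -1.
v=3: a=3^-2·(≡1), b=3^0·(≡2) mod 3; (1|3)=+1, (2|3)=-1; (−1)^{-2·0·1}·(+1)^0·(-1)^-2 = +1.
v=5: a=5^2·(≡1), b=5^0·(≡1) mod 5; (1|5)=+1, (1|5)=+1; (−1)^{2·0·2}·(+1)^0·(+1)^2 = +1.
v=2: v_2(a)=4, v_2(b)=0; units ≡ 3, 5 (mod 8); ε·ε+αω+βω = 1·0+4·1+0·1 ≡ 0  ⇒  (a,b)_2 = +1.
v=13: a=13^1·(≡8), b=13^1·(≡4) mod 13; (8|13)=-1, (4|13)=+1; (−1)^{1·1·6}·(-1)^1·(+1)^1 = -1.
v=7: a=7^-2·(≡3), b=7^0·(≡4) mod 7; (3|7)=-1, (4|7)=+1; (−1)^{-2·0·3}·(-1)^0·(+1)^-2 = +1.
v=29: a=29^1·(≡6), b=29^0·(≡18) mod 29; (6|29)=+1, (18|29)=-1; (−1)^{1·0·14}·(+1)^0·(-1)^1 = -1.
(121771, 221 / ℚ) ramifies at {13, 17, 19, 29}: a division algebra.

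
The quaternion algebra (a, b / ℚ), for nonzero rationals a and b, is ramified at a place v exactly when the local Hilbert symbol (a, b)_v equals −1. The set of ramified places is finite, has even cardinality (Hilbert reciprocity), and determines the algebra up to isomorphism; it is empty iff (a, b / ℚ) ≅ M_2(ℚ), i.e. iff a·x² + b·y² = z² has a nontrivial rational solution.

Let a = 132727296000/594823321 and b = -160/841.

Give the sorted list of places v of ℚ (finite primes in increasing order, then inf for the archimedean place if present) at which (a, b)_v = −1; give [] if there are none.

Mod squares: a ≡ 4485, b ≡ -10. Check v ∈ {∞, 2, 3, 5, 13, 17, 23, 29}.
v=23: a=23^1·(≡17), b=23^0·(≡16) mod 23; (17|23)=-1, (16|23)=+1; (−1)^{1·0·11}·(-1)^0·(+1)^1 = +1.
v=3: a=3^1·(≡1), b=3^0·(≡2) mod 3; (1|3)=+1, (2|3)=-1; (−1)^{1·0·1}·(+1)^0·(-1)^1 = -1.
v=2: v_2(a)=12, v_2(b)=5; units ≡ 5, 3 (mod 8); ε·ε+αω+βω = 0·1+12·1+5·1 ≡ 1  ⇒  (a,b)_2 = -1.
v=29: a=29^-6·(≡10), b=29^-2·(≡14) mod 29; (10|29)=-1, (14|29)=-1; (−1)^{-6·-2·14}·(-1)^-2·(-1)^-6 = +1.
v=13: a=13^1·(≡5), b=13^0·(≡1) mod 13; (5|13)=-1, (1|13)=+1; (−1)^{1·0·6}·(-1)^0·(+1)^1 = +1.
v=17: a=17^2·(≡12), b=17^0·(≡14) mod 17; (12|17)=-1, (14|17)=-1; (−1)^{2·0·8}·(-1)^0·(-1)^2 = +1.
v=∞: 4485 > 0 and -10 < 0  ⇒  (a,b)_∞ = +1.
v=5: a=5^3·(≡3), b=5^1·(≡3) mod 5; (3|5)=-1, (3|5)=-1; (−1)^{3·1·2}·(-1)^1·(-1)^3 = +1.
|Ram(4485, -10)| = 2, even; anisotropic at {2, 3}.

[2, 3]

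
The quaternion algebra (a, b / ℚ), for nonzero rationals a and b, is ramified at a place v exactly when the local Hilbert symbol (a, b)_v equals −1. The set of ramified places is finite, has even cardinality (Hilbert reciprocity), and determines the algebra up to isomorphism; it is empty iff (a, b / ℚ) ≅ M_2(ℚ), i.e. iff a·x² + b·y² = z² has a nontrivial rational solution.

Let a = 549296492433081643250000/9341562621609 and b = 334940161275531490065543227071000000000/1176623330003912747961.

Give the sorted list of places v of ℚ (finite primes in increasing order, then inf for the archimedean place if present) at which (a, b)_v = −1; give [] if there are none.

Mod squares: a ≡ 533, b ≡ 24310. Check v ∈ {∞, 2, 3, 5, 7, 11, 13, 17, 19, 29, 41, 43}.
v=3: a=3^-2·(≡2), b=3^-6·(≡1) mod 3; (2|3)=-1, (1|3)=+1; (−1)^{-2·-6·1}·(-1)^-6·(+1)^-2 = +1.
v=7: a=7^8·(≡2), b=7^14·(≡3) mod 7; (2|7)=+1, (3|7)=-1; (−1)^{8·14·3}·(+1)^14·(-1)^8 = +1.
v=11: a=11^4·(≡4), b=11^5·(≡6) mod 11; (4|11)=+1, (6|11)=-1; (−1)^{4·5·5}·(+1)^5·(-1)^4 = +1.
v=19: a=19^-2·(≡11), b=19^-2·(≡17) mod 19; (11|19)=+1, (17|19)=+1; (−1)^{-2·-2·9}·(+1)^-2·(+1)^-2 = +1.
v=5: a=5^6·(≡2), b=5^9·(≡2) mod 5; (2|5)=-1, (2|5)=-1; (−1)^{6·9·2}·(-1)^9·(-1)^6 = -1.
v=41: a=41^1·(≡17), b=41^2·(≡38) mod 41; (17|41)=-1, (38|41)=-1; (−1)^{1·2·20}·(-1)^2·(-1)^1 = -1.
v=43: a=43^-4·(≡1), b=43^-6·(≡10) mod 43; (1|43)=+1, (10|43)=+1; (−1)^{-4·-6·21}·(+1)^-6·(+1)^-4 = +1.
v=17: a=17^2·(≡3), b=17^3·(≡1) mod 17; (3|17)=-1, (1|17)=+1; (−1)^{2·3·8}·(-1)^3·(+1)^2 = -1.
v=∞: 533 > 0 and 24310 > 0  ⇒  (a,b)_∞ = +1.
v=13: a=13^3·(≡2), b=13^5·(≡5) mod 13; (2|13)=-1, (5|13)=-1; (−1)^{3·5·6}·(-1)^5·(-1)^3 = +1.
v=29: a=29^-2·(≡26), b=29^-4·(≡19) mod 29; (26|29)=-1, (19|29)=-1; (−1)^{-2·-4·14}·(-1)^-4·(-1)^-2 = +1.
v=2: v_2(a)=4, v_2(b)=9; units ≡ 5, 3 (mod 8); ε·ε+αω+βω = 0·1+4·1+9·1 ≡ 1  ⇒  (a,b)_2 = -1.
Ram(533, 24310) = {2, 5, 17, 41}; no ℚ_2-point on the conic.

[2, 5, 17, 41]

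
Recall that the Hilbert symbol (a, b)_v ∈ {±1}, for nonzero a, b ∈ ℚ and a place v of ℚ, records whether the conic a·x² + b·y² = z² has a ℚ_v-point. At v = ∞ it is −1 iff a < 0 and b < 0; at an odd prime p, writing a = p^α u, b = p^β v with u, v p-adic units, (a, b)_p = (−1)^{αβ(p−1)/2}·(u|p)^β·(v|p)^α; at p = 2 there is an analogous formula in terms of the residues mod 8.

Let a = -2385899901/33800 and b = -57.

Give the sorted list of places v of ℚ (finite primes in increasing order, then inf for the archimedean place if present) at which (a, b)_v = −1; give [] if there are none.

Mod squares: a ≡ -42, b ≡ -57. Check v ∈ {∞, 2, 3, 5, 7, 11, 13, 17, 19}.
v=19: a=19^2·(≡10), b=19^1·(≡16) mod 19; (10|19)=-1, (16|19)=+1; (−1)^{2·1·9}·(-1)^1·(+1)^2 = -1.
v=∞: -42 < 0 and -57 < 0  ⇒  (a,b)_∞ = -1.
v=17: a=17^2·(≡13), b=17^0·(≡11) mod 17; (13|17)=+1, (11|17)=-1; (−1)^{2·0·8}·(+1)^0·(-1)^2 = +1.
v=5: a=5^-2·(≡2), b=5^0·(≡3) mod 5; (2|5)=-1, (3|5)=-1; (−1)^{-2·0·2}·(-1)^0·(-1)^-2 = +1.
v=11: a=11^2·(≡7), b=11^0·(≡9) mod 11; (7|11)=-1, (9|11)=+1; (−1)^{2·0·5}·(-1)^0·(+1)^2 = +1.
v=3: a=3^3·(≡1), b=3^1·(≡2) mod 3; (1|3)=+1, (2|3)=-1; (−1)^{3·1·1}·(+1)^1·(-1)^3 = +1.
v=7: a=7^1·(≡4), b=7^0·(≡6) mod 7; (4|7)=+1, (6|7)=-1; (−1)^{1·0·3}·(+1)^0·(-1)^1 = -1.
v=13: a=13^-2·(≡1), b=13^0·(≡8) mod 13; (1|13)=+1, (8|13)=-1; (−1)^{-2·0·6}·(+1)^0·(-1)^-2 = +1.
v=2: v_2(a)=-3, v_2(b)=0; units ≡ 3, 7 (mod 8); ε·ε+αω+βω = 1·1+-3·0+0·1 ≡ 1  ⇒  (a,b)_2 = -1.
(-42, -57 / ℚ) ramifies at {2, 7, 19, ∞}: a division algebra.

[2, 7, 19, inf]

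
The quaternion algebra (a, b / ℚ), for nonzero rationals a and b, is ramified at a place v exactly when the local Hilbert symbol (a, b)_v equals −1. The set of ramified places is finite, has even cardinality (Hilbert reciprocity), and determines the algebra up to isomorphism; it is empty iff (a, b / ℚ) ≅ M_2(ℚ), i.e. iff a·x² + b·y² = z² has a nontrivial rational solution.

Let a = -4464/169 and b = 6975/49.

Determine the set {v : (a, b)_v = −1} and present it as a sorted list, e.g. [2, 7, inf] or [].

(a, b) ≡ (-31, 31) mod (ℚ^×)²; places V = {2, 3, 5, 7, 13, 31, ∞}.
(a,b)_2: α=4, β=0; u≡1, v≡7 (mod 8); ε(u)ε(v)=0·1, αω(v)=4·0, βω(u)=0·0; sum ≡ 0  ⇒  +1.
(a,b)_7: α=0, u≡2; β=-2, v≡3 (mod 7); (2|7)=+1, (3|7)=-1; sign (−1)^0·+1^-2·-1^0 = +1.
(a,b)_3: α=2, u≡2; β=2, v≡1 (mod 3); (2|3)=-1, (1|3)=+1; sign (−1)^0·-1^2·+1^2 = +1.
(a,b)_13: α=-2, u≡8; β=0, v≡2 (mod 13); (8|13)=-1, (2|13)=-1; sign (−1)^0·-1^0·-1^-2 = +1.
(a,b)_31: α=1, u≡3; β=1, v≡28 (mod 31); (3|31)=-1, (28|31)=+1; sign (−1)^1·-1^1·+1^1 = +1.
(a,b)_5: α=0, u≡4; β=2, v≡1 (mod 5); (4|5)=+1, (1|5)=+1; sign (−1)^0·+1^2·+1^0 = +1.
(a,b)_∞: sgn(-31)=−, sgn(31)=+, so +1.
Ram(a, b) = ∅: the form -31·x² + 31·y² − z² is isotropic over every ℚ_v, so by Hasse–Minkowski it is isotropic over ℚ.

[]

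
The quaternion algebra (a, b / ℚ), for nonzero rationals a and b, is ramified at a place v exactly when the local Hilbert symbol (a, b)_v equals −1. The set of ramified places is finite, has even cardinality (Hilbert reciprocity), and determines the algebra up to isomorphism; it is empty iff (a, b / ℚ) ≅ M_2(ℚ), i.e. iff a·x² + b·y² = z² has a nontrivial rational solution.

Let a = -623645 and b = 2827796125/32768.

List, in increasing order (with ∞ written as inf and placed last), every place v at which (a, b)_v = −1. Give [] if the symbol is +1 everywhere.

Mod squares: a ≡ -623645, b ≡ 2090. Check v ∈ {∞, 2, 5, 7, 11, 17, 19, 23, 29, 47}.
v=19: a=19^0·(≡11), b=19^1·(≡2) mod 19; (11|19)=+1, (2|19)=-1; (−1)^{0·1·9}·(+1)^1·(-1)^0 = +1.
v=∞: -623645 < 0 and 2090 > 0  ⇒  (a,b)_∞ = +1.
v=5: a=5^1·(≡1), b=5^3·(≡3) mod 5; (1|5)=+1, (3|5)=-1; (−1)^{1·3·2}·(+1)^3·(-1)^1 = -1.
v=17: a=17^1·(≡1), b=17^0·(≡1) mod 17; (1|17)=+1, (1|17)=+1; (−1)^{1·0·8}·(+1)^0·(+1)^1 = +1.
v=11: a=11^1·(≡10), b=11^1·(≡1) mod 11; (10|11)=-1, (1|11)=+1; (−1)^{1·1·5}·(-1)^1·(+1)^1 = +1.
v=29: a=29^1·(≡13), b=29^0·(≡26) mod 29; (13|29)=+1, (26|29)=-1; (−1)^{1·0·14}·(+1)^0·(-1)^1 = -1.
v=7: a=7^0·(≡6), b=7^2·(≡4) mod 7; (6|7)=-1, (4|7)=+1; (−1)^{0·2·3}·(-1)^2·(+1)^0 = +1.
v=2: v_2(a)=0, v_2(b)=-15; units ≡ 3, 5 (mod 8); ε·ε+αω+βω = 1·0+0·1+-15·1 ≡ 1  ⇒  (a,b)_2 = -1.
v=47: a=47^0·(≡45), b=47^2·(≡35) mod 47; (45|47)=-1, (35|47)=-1; (−1)^{0·2·23}·(-1)^2·(-1)^0 = +1.
v=23: a=23^1·(≡2), b=23^0·(≡21) mod 23; (2|23)=+1, (21|23)=-1; (−1)^{1·0·11}·(+1)^0·(-1)^1 = -1.
(-623645, 2090 / ℚ) ramifies at {2, 5, 23, 29}: a division algebra.

[2, 5, 23, 29]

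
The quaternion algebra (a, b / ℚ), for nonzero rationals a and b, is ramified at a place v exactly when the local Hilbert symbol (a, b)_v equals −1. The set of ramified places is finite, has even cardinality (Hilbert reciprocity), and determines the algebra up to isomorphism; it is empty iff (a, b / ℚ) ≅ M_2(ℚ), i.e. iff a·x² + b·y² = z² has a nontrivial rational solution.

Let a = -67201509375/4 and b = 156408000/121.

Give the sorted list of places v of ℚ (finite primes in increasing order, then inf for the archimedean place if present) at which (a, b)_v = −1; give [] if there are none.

(a, b) ≡ (-2015, 1995) mod (ℚ^×)²; places V = {2, 3, 5, 7, 11, 13, 19, 31, ∞}.
(a,b)_∞: sgn(-2015)=−, sgn(1995)=+, so +1.
(a,b)_7: α=2, u≡2; β=3, v≡3 (mod 7); (2|7)=+1, (3|7)=-1; sign (−1)^0·+1^3·-1^2 = +1.
(a,b)_5: α=5, u≡3; β=3, v≡4 (mod 5); (3|5)=-1, (4|5)=+1; sign (−1)^0·-1^3·+1^5 = -1.
(a,b)_19: α=0, u≡14; β=1, v≡14 (mod 19); (14|19)=-1, (14|19)=-1; sign (−1)^0·-1^1·-1^0 = -1.
(a,b)_11: α=2, u≡1; β=-2, v≡1 (mod 11); (1|11)=+1, (1|11)=+1; sign (−1)^0·+1^-2·+1^2 = +1.
(a,b)_3: α=2, u≡1; β=1, v≡2 (mod 3); (1|3)=+1, (2|3)=-1; sign (−1)^0·+1^1·-1^2 = +1.
(a,b)_31: α=1, u≡9; β=0, v≡17 (mod 31); (9|31)=+1, (17|31)=-1; sign (−1)^0·+1^0·-1^1 = -1.
(a,b)_13: α=1, u≡12; β=0, v≡2 (mod 13); (12|13)=+1, (2|13)=-1; sign (−1)^0·+1^0·-1^1 = -1.
(a,b)_2: α=-2, β=6; u≡1, v≡3 (mod 8); ε(u)ε(v)=0·1, αω(v)=-2·1, βω(u)=6·0; sum ≡ 0  ⇒  +1.
(-2015, 1995 / ℚ) ramifies at {5, 13, 19, 31}: a division algebra.

[5, 13, 19, 31]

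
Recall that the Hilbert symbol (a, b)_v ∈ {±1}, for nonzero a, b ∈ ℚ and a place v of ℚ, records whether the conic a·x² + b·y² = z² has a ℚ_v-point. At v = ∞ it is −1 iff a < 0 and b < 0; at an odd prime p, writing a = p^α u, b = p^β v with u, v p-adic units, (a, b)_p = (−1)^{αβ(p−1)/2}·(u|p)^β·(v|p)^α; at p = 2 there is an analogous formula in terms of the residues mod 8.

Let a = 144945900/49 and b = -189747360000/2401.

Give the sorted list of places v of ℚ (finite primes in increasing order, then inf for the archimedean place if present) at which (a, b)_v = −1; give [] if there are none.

(a, b) ≡ (11, -1) mod (ℚ^×)²; places V = {2, 3, 5, 7, 11, ∞}.
(a,b)_5: α=2, u≡4; β=4, v≡4 (mod 5); (4|5)=+1, (4|5)=+1; sign (−1)^0·+1^4·+1^2 = +1.
(a,b)_7: α=-2, u≡1; β=-4, v≡5 (mod 7); (1|7)=+1, (5|7)=-1; sign (−1)^0·+1^-4·-1^-2 = +1.
(a,b)_3: α=2, u≡2; β=4, v≡2 (mod 3); (2|3)=-1, (2|3)=-1; sign (−1)^0·-1^4·-1^2 = +1.
(a,b)_2: α=2, β=8; u≡3, v≡7 (mod 8); ε(u)ε(v)=1·1, αω(v)=2·0, βω(u)=8·1; sum ≡ 1  ⇒  -1.
(a,b)_11: α=5, u≡4; β=4, v≡8 (mod 11); (4|11)=+1, (8|11)=-1; sign (−1)^0·+1^4·-1^5 = -1.
(a,b)_∞: sgn(11)=+, sgn(-1)=−, so +1.
(11, -1 / ℚ) ramifies at {2, 11}: a division algebra.

[2, 11]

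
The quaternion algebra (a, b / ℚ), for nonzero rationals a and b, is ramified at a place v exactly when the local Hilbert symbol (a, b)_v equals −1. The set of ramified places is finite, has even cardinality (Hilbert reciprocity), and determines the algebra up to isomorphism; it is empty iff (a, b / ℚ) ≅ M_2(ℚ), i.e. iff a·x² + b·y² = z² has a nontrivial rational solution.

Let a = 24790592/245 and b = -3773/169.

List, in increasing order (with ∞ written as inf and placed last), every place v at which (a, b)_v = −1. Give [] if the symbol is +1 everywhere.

(a, b) ≡ (5365, -77) mod (ℚ^×)²; places V = {2, 5, 7, 11, 13, 19, 29, 37, ∞}.
(a,b)_13: α=0, u≡9; β=-2, v≡10 (mod 13); (9|13)=+1, (10|13)=+1; sign (−1)^0·+1^-2·+1^0 = +1.
(a,b)_11: α=0, u≡8; β=1, v≡5 (mod 11); (8|11)=-1, (5|11)=+1; sign (−1)^0·-1^1·+1^0 = -1.
(a,b)_∞: sgn(5365)=+, sgn(-77)=−, so +1.
(a,b)_2: α=6, β=0; u≡5, v≡3 (mod 8); ε(u)ε(v)=0·1, αω(v)=6·1, βω(u)=0·1; sum ≡ 0  ⇒  +1.
(a,b)_7: α=-2, u≡3; β=3, v≡3 (mod 7); (3|7)=-1, (3|7)=-1; sign (−1)^0·-1^3·-1^-2 = -1.
(a,b)_5: α=-1, u≡3; β=0, v≡3 (mod 5); (3|5)=-1, (3|5)=-1; sign (−1)^0·-1^0·-1^-1 = -1.
(a,b)_37: α=1, u≡25; β=0, v≡30 (mod 37); (25|37)=+1, (30|37)=+1; sign (−1)^0·+1^0·+1^1 = +1.
(a,b)_29: α=1, u≡19; β=0, v≡18 (mod 29); (19|29)=-1, (18|29)=-1; sign (−1)^0·-1^0·-1^1 = -1.
(a,b)_19: α=2, u≡16; β=0, v≡15 (mod 19); (16|19)=+1, (15|19)=-1; sign (−1)^0·+1^0·-1^2 = +1.
(5365, -77 / ℚ) ramifies at {5, 7, 11, 29}: a division algebra.

[5, 7, 11, 29]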